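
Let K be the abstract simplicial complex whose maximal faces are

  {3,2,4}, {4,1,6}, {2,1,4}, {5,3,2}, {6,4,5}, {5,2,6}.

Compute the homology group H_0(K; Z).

Fix the vertex order 1 < 2 < 3 < 4 < 5 < 6 and write every simplex with vertices in increasing order. Then dim K = 2 and the simplices of K are:

  0-simplices (6): [1], [2], [3], [4], [5], [6]
  1-simplices (12): [1,2], [1,4], [1,6], [2,3], [2,4], [2,5], [2,6], [3,4], [3,5], [4,5], [4,6], [5,6]
  2-simplices (6): [1,2,4], [1,4,6], [2,3,4], [2,3,5], [2,5,6], [4,5,6]

so the chain groups are C_0 ≅ Z^6, C_1 ≅ Z^12, C_2 ≅ Z^6.

Boundary ∂_1: C_1 → C_0 maps an edge to its endpoints' difference, ∂[p,q] = q − p. For instance
  ∂[4,6] = [6] − [4].
This gives a 6×12 integer matrix of rank 5; reducing to Smith normal form yields diagonal entries (1,1,1,1,1).

∂_2: C_2 → C_1 maps a triangle to the signed sum of its edges. For instance
  ∂[4,5,6] = [5,6] − [4,6] + [4,5],
  ∂[2,3,4] = [3,4] − [2,4] + [2,3].
The resulting 12×6 matrix has rank 6, and its Smith normal form has invariant factors (1,1,1,1,1,1).

From H_k ≅ ker(∂_k) / im(∂_{k+1}) we obtain:

  H_0: rank C_0 − rank ∂_1 = 6 − 5 = 1, and the invariant factors of ∂_1 are all 1, so H_0 = Z.

H_0 = Z.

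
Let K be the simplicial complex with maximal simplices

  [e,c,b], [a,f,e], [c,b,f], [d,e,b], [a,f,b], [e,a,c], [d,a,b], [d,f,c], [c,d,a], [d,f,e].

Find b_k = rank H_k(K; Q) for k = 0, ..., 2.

b_0 = 1, b_1 = 0, b_2 = 0.

Take the total order a < b < c < d < e < f on the vertex set. Then K (dimension 2) consists of the simplices:

  0-simplices (6): a, b, c, d, e, f
  1-simplices (15): ab, ac, ad, ae, af, bc, bd, be, bf, cd, ce, cf, de, df, ef
  2-simplices (10): abd, abf, acd, ace, aef, bce, bcf, bde, cdf, def

Hence C_0 ≅ Z^6, C_1 ≅ Z^15, C_2 ≅ Z^10.

Boundary ∂_1: C_1 → C_0 sends each edge [p,q] (with p < q) to q − p. For instance
  ∂bc = c − b.
This gives a 6×15 integer matrix of rank 5; reducing to Smith normal form yields diagonal entries (1,1,1,1,1).

∂_2: C_2 → C_1 sends each 2-simplex [p,q,r] to [q,r] − [p,r] + [p,q]. For instance
  ∂abf = bf − af + ab,
  ∂ace = ce − ae + ac.
As a 15×10 matrix over Z this has rank 10, with invariant factors (1,1,1,1,1,1,1,1,1,2).

Now H_k = ker ∂_k / im ∂_{k+1}, so:

  H_0: rank C_0 − rank ∂_1 = 6 − 5 = 1, and the invariant factors of ∂_1 are all 1, so H_0 ≅ Z.
  H_1: rank ker ∂_1 − rank ∂_2 = (15 − 5) − 10 = 0, and ∂_2 has invariant factor 2 > 1, so H_1 ≅ Z/2Z.
  H_2: rank ker ∂_2 − rank ∂_3 = (10 − 10) − 0 = 0, and there is no ∂_3, so H_2 ≅ 0.

Hence the Betti numbers are b_0 = 1, b_1 = 0, b_2 = 0.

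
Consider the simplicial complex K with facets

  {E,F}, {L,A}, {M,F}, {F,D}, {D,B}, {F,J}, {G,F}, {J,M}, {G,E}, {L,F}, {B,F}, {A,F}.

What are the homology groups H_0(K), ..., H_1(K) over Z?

H_0 ≅ Z,  H_1 ≅ Z^4.

Fix the vertex order A < B < D < E < F < G < J < L < M and write every simplex with vertices in increasing order. Then dim K = 1 and the simplices of K are:

  0-simplices (9): A, B, D, E, F, G, J, L, M
  1-simplices (12): AF, AL, BD, BF, DF, EF, EG, FG, FJ, FL, FM, JM

Hence C_0 ≅ Z^9, C_1 ≅ Z^12.

The boundary map ∂_1: C_1 → C_0 is given by ∂[p,q] = [q] − [p]. For instance
  ∂AL = L − A.
The resulting 9×12 matrix has rank 8, and its Smith normal form has invariant factors (1,1,1,1,1,1,1,1).

Computing H_k = (kernel of ∂_k) / (image of ∂_{k+1}):

  H_0: rank C_0 − rank ∂_1 = 9 − 8 = 1, and the invariant factors of ∂_1 are all 1, so H_0 = Z.
  H_1: rank ker ∂_1 − rank ∂_2 = (12 − 8) − 0 = 4, and there is no ∂_2, so H_1 = Z^4.

As a check, the Euler characteristic is 9 − 12 = -3, which agrees with 1 − 4 = -3.
(K is a triangulation of a wedge of 4 circles.)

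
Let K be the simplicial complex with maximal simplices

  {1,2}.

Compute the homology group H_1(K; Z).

We work with the vertex ordering 1 < 2. The simplices of K, each written with vertices in increasing order, are:

  0-simplices (2): [1], [2]
  1-simplices (1): [1,2]

giving chain groups C_0 ≅ Z^2, C_1 ≅ Z^1.

Boundary ∂_1: C_1 → C_0 sends each edge [p,q] (with p < q) to q − p.
As a 2×1 matrix over Z this has rank 1, with invariant factors (1).

Computing H_k = (kernel of ∂_k) / (image of ∂_{k+1}):

  H_1: rank ker ∂_1 − rank ∂_2 = (1 − 1) − 0 = 0, and there is no ∂_2, so H_1 ≅ 0.

H_1 ≅ 0.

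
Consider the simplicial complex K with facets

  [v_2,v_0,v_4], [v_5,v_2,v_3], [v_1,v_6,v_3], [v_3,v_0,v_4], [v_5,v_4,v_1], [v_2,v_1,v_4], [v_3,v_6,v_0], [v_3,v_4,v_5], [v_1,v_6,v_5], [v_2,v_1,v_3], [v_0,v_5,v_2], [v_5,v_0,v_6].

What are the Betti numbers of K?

We work with the vertex ordering v_0 < v_1 < v_2 < v_3 < v_4 < v_5 < v_6. The simplices of K, each written with vertices in increasing order, are:

  0-simplices (7): [v_0], [v_1], [v_2], [v_3], [v_4], [v_5], [v_6]
  1-simplices (18): (18 of them)
  2-simplices (12): (12 of them)

Hence C_0 ≅ Z^7, C_1 ≅ Z^18, C_2 ≅ Z^12.

∂_1: C_1 → C_0 sends each edge [p,q] (with p < q) to q − p. For instance
  ∂[v_0,v_2] = [v_2] − [v_0].
As a 7×18 matrix over Z this has rank 6, with invariant factors (1,1,1,1,1,1).

The boundary map ∂_2: C_2 → C_1 acts by ∂[p,q,r] = [q,r] − [p,r] + [p,q]. For instance
  ∂[v_0,v_5,v_6] = [v_5,v_6] − [v_0,v_6] + [v_0,v_5],
  ∂[v_0,v_2,v_5] = [v_2,v_5] − [v_0,v_5] + [v_0,v_2].
As a 18×12 matrix over Z this has rank 12, with invariant factors (1,1,1,1,1,1,1,1,1,1,1,2).

Now H_k = ker ∂_k / im ∂_{k+1}, so:

  H_0: rank C_0 − rank ∂_1 = 7 − 6 = 1, and the invariant factors of ∂_1 are all 1, so H_0 ≅ Z.
  H_1: rank ker ∂_1 − rank ∂_2 = (18 − 6) − 12 = 0, and ∂_2 has invariant factor 2 > 1, so H_1 ≅ Z/2.
  H_2: rank ker ∂_2 − rank ∂_3 = (12 − 12) − 0 = 0, and there is no ∂_3, so H_2 ≅ 0.

(K is a triangulation of the real projective plane RP^2.)

Hence the Betti numbers are b_0 = 1, b_1 = 0, b_2 = 0.

b_0 = 1, b_1 = 0, b_2 = 0.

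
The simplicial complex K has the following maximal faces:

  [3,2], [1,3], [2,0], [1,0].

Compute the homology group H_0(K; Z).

Take the total order 0 < 1 < 2 < 3 on the vertex set. Then K (dimension 1) consists of the simplices:

  0-simplices (4): [0], [1], [2], [3]
  1-simplices (4): [0,1], [0,2], [1,3], [2,3]

so the chain groups are C_0 ≅ Z^4, C_1 ≅ Z^4.

∂_1: C_1 → C_0 is given by ∂[p,q] = [q] − [p]. For instance
  ∂[2,3] = [3] − [2].
This gives a 4×4 integer matrix of rank 3; reducing to Smith normal form yields diagonal entries (1,1,1).

Computing H_k = (kernel of ∂_k) / (image of ∂_{k+1}):

  H_0: rank C_0 − rank ∂_1 = 4 − 3 = 1, and the invariant factors of ∂_1 are all 1, so H_0 ≅ Z.

H_0 = Z.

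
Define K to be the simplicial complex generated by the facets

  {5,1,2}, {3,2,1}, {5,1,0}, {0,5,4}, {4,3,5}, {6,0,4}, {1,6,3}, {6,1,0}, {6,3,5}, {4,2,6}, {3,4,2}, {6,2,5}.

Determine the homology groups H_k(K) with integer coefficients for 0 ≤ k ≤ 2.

K has 7 vertices, 18 edges, 12 triangles.
rank ∂_0 = 0, rank ∂_1 = 6 ⇒ b_0 = 7 − 0 − 6 = 1; all invariant factors of ∂_1 are 1 so no torsion. So H_0 ≅ Z.
rank ∂_1 = 6, rank ∂_2 = 12 ⇒ b_1 = 18 − 6 − 12 = 0; ∂_2 has invariant factor(s) [2] giving torsion. So H_1 ≅ Z/2Z.
rank ∂_2 = 12, rank ∂_3 = 0 ⇒ b_2 = 12 − 12 − 0 = 0. So H_2 ≅ 0.

H_0 ≅ Z,  H_1 ≅ Z/2Z,  H_2 = 0.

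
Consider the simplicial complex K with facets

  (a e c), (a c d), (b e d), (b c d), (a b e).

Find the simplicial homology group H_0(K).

H_0 = Z.

Order the vertices as a < b < c < d < e. Listing each simplex with vertices in this order, K has dimension 2 with simplices:

  0-simplices (5): a, b, c, d, e
  1-simplices (10): ab, ac, ad, ae, bc, bd, be, cd, ce, de
  2-simplices (5): abe, acd, ace, bcd, bde

giving chain groups C_0 ≅ Z^5, C_1 ≅ Z^10, C_2 ≅ Z^5.

The boundary map ∂_1: C_1 → C_0 is given by ∂[p,q] = [q] − [p]. For instance
  ∂bc = c − b.
As a 5×10 matrix over Z this has rank 4, with invariant factors (1,1,1,1).

Boundary ∂_2: C_2 → C_1 sends each 2-simplex [p,q,r] to [q,r] − [p,r] + [p,q]. For instance
  ∂acd = cd − ad + ac,
  ∂bde = de − be + bd.
The resulting 10×5 matrix has rank 5, and its Smith normal form has invariant factors (1,1,1,1,1).

Reading off H_k = ker ∂_k / im ∂_{k+1}:

  H_0: rank C_0 − rank ∂_1 = 5 − 4 = 1, and the invariant factors of ∂_1 are all 1, so H_0 ≅ Z.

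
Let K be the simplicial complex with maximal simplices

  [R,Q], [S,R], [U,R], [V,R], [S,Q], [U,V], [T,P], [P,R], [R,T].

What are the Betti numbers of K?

b_0 = 1, b_1 = 3.

Take the total order P < Q < R < S < T < U < V on the vertex set. Then K (dimension 1) consists of the simplices:

  0-simplices (7): P, Q, R, S, T, U, V
  1-simplices (9): PR, PT, QR, QS, RS, RT, RU, RV, UV

Hence C_0 ≅ Z^7, C_1 ≅ Z^9.

Boundary ∂_1: C_1 → C_0 is given by ∂[p,q] = [q] − [p].
The resulting 7×9 matrix has rank 6, and its Smith normal form has invariant factors (1,1,1,1,1,1).

Computing H_k = (kernel of ∂_k) / (image of ∂_{k+1}):

  H_0: rank C_0 − rank ∂_1 = 7 − 6 = 1, and the invariant factors of ∂_1 are all 1, so H_0 = Z.
  H_1: rank ker ∂_1 − rank ∂_2 = (9 − 6) − 0 = 3, and there is no ∂_2, so H_1 = Z^3.

(K is a triangulation of a wedge of 3 circles.)

Hence the Betti numbers are b_0 = 1, b_1 = 3.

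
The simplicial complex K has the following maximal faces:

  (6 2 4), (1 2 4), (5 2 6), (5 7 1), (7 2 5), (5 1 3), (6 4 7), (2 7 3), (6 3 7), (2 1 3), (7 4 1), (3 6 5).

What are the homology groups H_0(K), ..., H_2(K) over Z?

Fix the vertex order 1 < 2 < 3 < 4 < 5 < 6 < 7 and write every simplex with vertices in increasing order. Then dim K = 2 and the simplices of K are:

  0-simplices (7): [1], [2], [3], [4], [5], [6], [7]
  1-simplices (18): [1,2], [1,3], [1,4], [1,5], [1,7], [2,3], [2,4], [2,5], [2,6], [2,7], [3,5], [3,6], [3,7], [4,6], [4,7], [5,6], [5,7], [6,7]
  2-simplices (12): [1,2,3], [1,2,4], [1,3,5], [1,4,7], [1,5,7], [2,3,7], [2,4,6], [2,5,6], [2,5,7], [3,5,6], [3,6,7], [4,6,7]

so the chain groups are C_0 ≅ Z^7, C_1 ≅ Z^18, C_2 ≅ Z^12.

The boundary map ∂_1: C_1 → C_0 maps an edge to its endpoints' difference, ∂[p,q] = q − p.
The 7×18 boundary matrix has rank 6 and Smith normal form diag(1,1,1,1,1,1).

Boundary ∂_2: C_2 → C_1 maps a triangle to the signed sum of its edges. For instance
  ∂[4,6,7] = [6,7] − [4,7] + [4,6],
  ∂[1,4,7] = [4,7] − [1,7] + [1,4].
This gives a 18×12 integer matrix of rank 12; reducing to Smith normal form yields diagonal entries (1,1,1,1,1,1,1,1,1,1,1,2).

Reading off H_k = ker ∂_k / im ∂_{k+1}:

  H_0: rank C_0 − rank ∂_1 = 7 − 6 = 1, and the invariant factors of ∂_1 are all 1, so H_0 ≅ Z.
  H_1: rank ker ∂_1 − rank ∂_2 = (18 − 6) − 12 = 0, and ∂_2 has invariant factor 2 > 1, so H_1 ≅ Z/2.
  H_2: rank ker ∂_2 − rank ∂_3 = (12 − 12) − 0 = 0, and there is no ∂_3, so H_2 ≅ 0.

H_0 = Z,  H_1 = Z/2,  H_2 = 0.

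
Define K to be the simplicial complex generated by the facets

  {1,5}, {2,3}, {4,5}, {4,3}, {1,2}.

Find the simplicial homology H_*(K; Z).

H_0 = Z,  H_1 = Z.

We work with the vertex ordering 1 < 2 < 3 < 4 < 5. The simplices of K, each written with vertices in increasing order, are:

  0-simplices (5): [1], [2], [3], [4], [5]
  1-simplices (5): [1,2], [1,5], [2,3], [3,4], [4,5]

Hence C_0 ≅ Z^5, C_1 ≅ Z^5.

∂_1: C_1 → C_0 maps an edge to its endpoints' difference, ∂[p,q] = q − p. For instance
  ∂[1,2] = [2] − [1].
The 5×5 boundary matrix has rank 4 and Smith normal form diag(1,1,1,1).

Computing H_k = (kernel of ∂_k) / (image of ∂_{k+1}):

  H_0: rank C_0 − rank ∂_1 = 5 − 4 = 1, and the invariant factors of ∂_1 are all 1, so H_0 = Z.
  H_1: rank ker ∂_1 − rank ∂_2 = (5 − 4) − 0 = 1, and there is no ∂_2, so H_1 = Z.

As a check, the Euler characteristic is 5 − 5 = 0, which agrees with 1 − 1 = 0.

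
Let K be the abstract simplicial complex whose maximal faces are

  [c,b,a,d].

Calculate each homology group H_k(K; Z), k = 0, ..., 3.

K has 4 vertices, 6 edges, 4 triangles, 1 3-simplex.
rank ∂_0 = 0, rank ∂_1 = 3 ⇒ b_0 = 4 − 0 − 3 = 1; all invariant factors of ∂_1 are 1 so no torsion. So H_0 ≅ Z.
rank ∂_1 = 3, rank ∂_2 = 3 ⇒ b_1 = 6 − 3 − 3 = 0; all invariant factors of ∂_2 are 1 so no torsion. So H_1 ≅ 0.
rank ∂_2 = 3, rank ∂_3 = 1 ⇒ b_2 = 4 − 3 − 1 = 0; all invariant factors of ∂_3 are 1 so no torsion. So H_2 ≅ 0.
rank ∂_3 = 1, rank ∂_4 = 0 ⇒ b_3 = 1 − 1 − 0 = 0. So H_3 ≅ 0.

H_0 = Z,  H_1 = 0,  H_2 = 0,  H_3 = 0.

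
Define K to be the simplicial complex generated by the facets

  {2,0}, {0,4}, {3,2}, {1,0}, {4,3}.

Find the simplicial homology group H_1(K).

H_1 ≅ Z.

We work with the vertex ordering 0 < 1 < 2 < 3 < 4. The simplices of K, each written with vertices in increasing order, are:

  0-simplices (5): [0], [1], [2], [3], [4]
  1-simplices (5): [0,1], [0,2], [0,4], [2,3], [3,4]

giving chain groups C_0 ≅ Z^5, C_1 ≅ Z^5.

∂_1: C_1 → C_0 is given by ∂[p,q] = [q] − [p]. For instance
  ∂[0,2] = [2] − [0].
As a 5×5 matrix over Z this has rank 4, with invariant factors (1,1,1,1).

Reading off H_k = ker ∂_k / im ∂_{k+1}:

  H_1: rank ker ∂_1 − rank ∂_2 = (5 − 4) − 0 = 1, and there is no ∂_2, so H_1 = Z.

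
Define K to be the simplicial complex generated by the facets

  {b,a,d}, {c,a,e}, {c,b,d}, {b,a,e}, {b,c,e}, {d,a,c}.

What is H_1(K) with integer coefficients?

Take the total order a < b < c < d < e on the vertex set. Then K (dimension 2) consists of the simplices:

  0-simplices (5): a, b, c, d, e
  1-simplices (9): ab, ac, ad, ae, bc, bd, be, cd, ce
  2-simplices (6): abd, abe, acd, ace, bcd, bce

giving chain groups C_0 ≅ Z^5, C_1 ≅ Z^9, C_2 ≅ Z^6.

∂_1: C_1 → C_0 sends each edge [p,q] (with p < q) to q − p. For instance
  ∂ae = e − a.
The 5×9 boundary matrix has rank 4 and Smith normal form diag(1,1,1,1).

Boundary ∂_2: C_2 → C_1 sends each 2-simplex [p,q,r] to [q,r] − [p,r] + [p,q]. For instance
  ∂abd = bd − ad + ab,
  ∂bcd = cd − bd + bc.
The resulting 9×6 matrix has rank 5, and its Smith normal form has invariant factors (1,1,1,1,1).

Reading off H_k = ker ∂_k / im ∂_{k+1}:

  H_1: rank ker ∂_1 − rank ∂_2 = (9 − 4) − 5 = 0, and the invariant factors of ∂_2 are all 1, so H_1 ≅ 0.

H_1 = 0.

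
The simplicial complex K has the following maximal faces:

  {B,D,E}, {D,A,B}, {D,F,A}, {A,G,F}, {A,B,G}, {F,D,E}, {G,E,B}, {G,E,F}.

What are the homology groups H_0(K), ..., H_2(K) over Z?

Take the total order A < B < D < E < F < G on the vertex set. Then K (dimension 2) consists of the simplices:

  0-simplices (6): A, B, D, E, F, G
  1-simplices (12): AB, AD, AF, AG, BD, BE, BG, DE, DF, EF, EG, FG
  2-simplices (8): ABD, ABG, ADF, AFG, BDE, BEG, DEF, EFG

Hence C_0 ≅ Z^6, C_1 ≅ Z^12, C_2 ≅ Z^8.

∂_1: C_1 → C_0 maps an edge to its endpoints' difference, ∂[p,q] = q − p. For instance
  ∂FG = G − F.
The resulting 6×12 matrix has rank 5, and its Smith normal form has invariant factors (1,1,1,1,1).

Boundary ∂_2: C_2 → C_1 sends each 2-simplex [p,q,r] to [q,r] − [p,r] + [p,q]. For instance
  ∂BDE = DE − BE + BD,
  ∂EFG = FG − EG + EF.
The 12×8 boundary matrix has rank 7 and Smith normal form diag(1,1,1,1,1,1,1).

Reading off H_k = ker ∂_k / im ∂_{k+1}:

  H_0: rank C_0 − rank ∂_1 = 6 − 5 = 1, and the invariant factors of ∂_1 are all 1, so H_0 = Z.
  H_1: rank ker ∂_1 − rank ∂_2 = (12 − 5) − 7 = 0, and the invariant factors of ∂_2 are all 1, so H_1 = 0.
  H_2: rank ker ∂_2 − rank ∂_3 = (8 − 7) − 0 = 1, and there is no ∂_3, so H_2 = Z.

As a check, the Euler characteristic is 6 − 12 + 8 = 2, which agrees with 1 − 0 + 1 = 2.
(K is a triangulation of the 2-sphere S^2.)

H_0 ≅ Z,  H_1 = 0,  H_2 ≅ Z.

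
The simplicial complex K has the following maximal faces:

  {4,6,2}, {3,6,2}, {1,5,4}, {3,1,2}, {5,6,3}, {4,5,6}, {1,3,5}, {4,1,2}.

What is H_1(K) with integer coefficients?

Take the total order 1 < 2 < 3 < 4 < 5 < 6 on the vertex set. Then K (dimension 2) consists of the simplices:

  0-simplices (6): [1], [2], [3], [4], [5], [6]
  1-simplices (12): [1,2], [1,3], [1,4], [1,5], [2,3], [2,4], [2,6], [3,5], [3,6], [4,5], [4,6], [5,6]
  2-simplices (8): [1,2,3], [1,2,4], [1,3,5], [1,4,5], [2,3,6], [2,4,6], [3,5,6], [4,5,6]

giving chain groups C_0 ≅ Z^6, C_1 ≅ Z^12, C_2 ≅ Z^8.

The boundary map ∂_1: C_1 → C_0 maps an edge to its endpoints' difference, ∂[p,q] = q − p.
The 6×12 boundary matrix has rank 5 and Smith normal form diag(1,1,1,1,1).

Boundary ∂_2: C_2 → C_1 sends each 2-simplex [p,q,r] to [q,r] − [p,r] + [p,q]. For instance
  ∂[2,3,6] = [3,6] − [2,6] + [2,3],
  ∂[1,4,5] = [4,5] − [1,5] + [1,4].
The 12×8 boundary matrix has rank 7 and Smith normal form diag(1,1,1,1,1,1,1).

Reading off H_k = ker ∂_k / im ∂_{k+1}:

  H_1: rank ker ∂_1 − rank ∂_2 = (12 − 5) − 7 = 0, and the invariant factors of ∂_2 are all 1, so H_1 = 0.

(K is a triangulation of the 2-sphere S^2.)

H_1 = 0.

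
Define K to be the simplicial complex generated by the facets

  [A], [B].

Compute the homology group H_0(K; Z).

H_0 ≅ Z^2.

Order the vertices as A < B. Listing each simplex with vertices in this order, K has dimension 0 with simplices:

  0-simplices (2): A, B

Hence C_0 ≅ Z^2.

Reading off H_k = ker ∂_k / im ∂_{k+1}:

  H_0: rank C_0 − rank ∂_1 = 2 − 0 = 2, and there is no ∂_1, so H_0 ≅ Z^2.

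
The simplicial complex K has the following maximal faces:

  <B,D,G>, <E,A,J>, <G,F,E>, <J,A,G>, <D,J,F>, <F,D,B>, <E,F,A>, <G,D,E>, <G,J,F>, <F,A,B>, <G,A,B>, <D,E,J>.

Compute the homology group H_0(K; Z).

H_0 ≅ Z.

We work with the vertex ordering A < B < D < E < F < G < J. The simplices of K, each written with vertices in increasing order, are:

  0-simplices (7): A, B, D, E, F, G, J
  1-simplices (18): AB, AE, AF, AG, AJ, BD, BF, BG, DE, DF, DG, DJ, EF, EG, EJ, FG, FJ, GJ
  2-simplices (12): ABF, ABG, AEF, AEJ, AGJ, BDF, BDG, DEG, DEJ, DFJ, EFG, FGJ

giving chain groups C_0 ≅ Z^7, C_1 ≅ Z^18, C_2 ≅ Z^12.

∂_1: C_1 → C_0 sends each edge [p,q] (with p < q) to q − p. For instance
  ∂AB = B − A.
As a 7×18 matrix over Z this has rank 6, with invariant factors (1,1,1,1,1,1).

The boundary map ∂_2: C_2 → C_1 acts by ∂[p,q,r] = [q,r] − [p,r] + [p,q]. For instance
  ∂FGJ = GJ − FJ + FG,
  ∂DEJ = EJ − DJ + DE.
The resulting 18×12 matrix has rank 12, and its Smith normal form has invariant factors (1,1,1,1,1,1,1,1,1,1,1,2).

Reading off H_k = ker ∂_k / im ∂_{k+1}:

  H_0: rank C_0 − rank ∂_1 = 7 − 6 = 1, and the invariant factors of ∂_1 are all 1, so H_0 ≅ Z.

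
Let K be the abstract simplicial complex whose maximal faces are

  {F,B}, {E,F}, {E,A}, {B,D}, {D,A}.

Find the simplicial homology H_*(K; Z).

Fix the vertex order A < B < D < E < F and write every simplex with vertices in increasing order. Then dim K = 1 and the simplices of K are:

  0-simplices (5): A, B, D, E, F
  1-simplices (5): AD, AE, BD, BF, EF

Hence C_0 ≅ Z^5, C_1 ≅ Z^5.

∂_1: C_1 → C_0 sends each edge [p,q] (with p < q) to q − p. For instance
  ∂AE = E − A.
The resulting 5×5 matrix has rank 4, and its Smith normal form has invariant factors (1,1,1,1).

From H_k ≅ ker(∂_k) / im(∂_{k+1}) we obtain:

  H_0: rank C_0 − rank ∂_1 = 5 − 4 = 1, and the invariant factors of ∂_1 are all 1, so H_0 ≅ Z.
  H_1: rank ker ∂_1 − rank ∂_2 = (5 − 4) − 0 = 1, and there is no ∂_2, so H_1 ≅ Z.

H_0 = Z,  H_1 = Z.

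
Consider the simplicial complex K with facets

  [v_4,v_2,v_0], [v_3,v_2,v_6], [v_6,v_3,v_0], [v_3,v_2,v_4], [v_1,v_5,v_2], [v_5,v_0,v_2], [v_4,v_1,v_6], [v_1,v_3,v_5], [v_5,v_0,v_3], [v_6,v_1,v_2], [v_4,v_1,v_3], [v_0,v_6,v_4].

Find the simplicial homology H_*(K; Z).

We work with the vertex ordering v_0 < v_1 < v_2 < v_3 < v_4 < v_5 < v_6. The simplices of K, each written with vertices in increasing order, are:

  0-simplices (7): [v_0], [v_1], [v_2], [v_3], [v_4], [v_5], [v_6]
  1-simplices (18): (18 of them)
  2-simplices (12): (12 of them)

giving chain groups C_0 ≅ Z^7, C_1 ≅ Z^18, C_2 ≅ Z^12.

∂_1: C_1 → C_0 maps an edge to its endpoints' difference, ∂[p,q] = q − p. For instance
  ∂[v_0,v_2] = [v_2] − [v_0].
The resulting 7×18 matrix has rank 6, and its Smith normal form has invariant factors (1,1,1,1,1,1).

Boundary ∂_2: C_2 → C_1 sends each 2-simplex [p,q,r] to [q,r] − [p,r] + [p,q]. For instance
  ∂[v_0,v_3,v_6] = [v_3,v_6] − [v_0,v_6] + [v_0,v_3],
  ∂[v_1,v_3,v_5] = [v_3,v_5] − [v_1,v_5] + [v_1,v_3].
The 18×12 boundary matrix has rank 12 and Smith normal form diag(1,1,1,1,1,1,1,1,1,1,1,2).

Computing H_k = (kernel of ∂_k) / (image of ∂_{k+1}):

  H_0: rank C_0 − rank ∂_1 = 7 − 6 = 1, and the invariant factors of ∂_1 are all 1, so H_0 ≅ Z.
  H_1: rank ker ∂_1 − rank ∂_2 = (18 − 6) − 12 = 0, and ∂_2 has invariant factor 2 > 1, so H_1 ≅ Z/2.
  H_2: rank ker ∂_2 − rank ∂_3 = (12 − 12) − 0 = 0, and there is no ∂_3, so H_2 ≅ 0.

As a check, the Euler characteristic is 7 − 18 + 12 = 1, which agrees with 1 − 0 + 0 = 1.

H_0 = Z,  H_1 = Z/2,  H_2 = 0.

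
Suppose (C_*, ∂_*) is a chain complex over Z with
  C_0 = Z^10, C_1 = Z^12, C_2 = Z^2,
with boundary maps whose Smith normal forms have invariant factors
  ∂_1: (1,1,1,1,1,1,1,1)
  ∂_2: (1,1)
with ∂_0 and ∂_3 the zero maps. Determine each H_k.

H_0: b_0 = 10 − 0 − 8 = 2; torsion from ∂_1 factors > 1: none. So H_0 = Z^2.
H_1: b_1 = 12 − 8 − 2 = 2; torsion from ∂_2 factors > 1: none. So H_1 = Z^2.
H_2: b_2 = 2 − 2 − 0 = 0; torsion from ∂_3 factors > 1: none. So H_2 = 0.

H_0 = Z^2,  H_1 = Z^2,  H_2 = 0.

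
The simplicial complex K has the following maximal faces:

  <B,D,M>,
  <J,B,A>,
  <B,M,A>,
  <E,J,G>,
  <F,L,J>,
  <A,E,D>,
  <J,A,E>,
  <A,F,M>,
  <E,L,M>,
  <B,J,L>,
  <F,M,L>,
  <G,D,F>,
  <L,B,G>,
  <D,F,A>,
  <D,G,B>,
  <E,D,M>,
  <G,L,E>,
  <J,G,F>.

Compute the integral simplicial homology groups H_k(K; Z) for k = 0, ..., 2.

Fix the vertex order A < B < D < E < F < G < J < L < M and write every simplex with vertices in increasing order. Then dim K = 2 and the simplices of K are:

  0-simplices (9): A, B, D, E, F, G, J, L, M
  1-simplices (27): AB, AD, AE, AF, AJ, AM, BD, BG, BJ, BL, BM, DE, DF, DG, DM, EG, EJ, EL, EM, FG, FJ, FL, FM, GJ, GL, JL, LM
  2-simplices (18): ABJ, ABM, ADE, ADF, AEJ, AFM, BDG, BDM, BGL, BJL, DEM, DFG, EGJ, EGL, ELM, FGJ, FJL, FLM

Hence C_0 ≅ Z^9, C_1 ≅ Z^27, C_2 ≅ Z^18.

∂_1: C_1 → C_0 sends each edge [p,q] (with p < q) to q − p. For instance
  ∂EG = G − E.
The 9×27 boundary matrix has rank 8 and Smith normal form diag(1,1,1,1,1,1,1,1).

Boundary ∂_2: C_2 → C_1 acts by ∂[p,q,r] = [q,r] − [p,r] + [p,q]. For instance
  ∂EGL = GL − EL + EG,
  ∂FGJ = GJ − FJ + FG.
This gives a 27×18 integer matrix of rank 18; reducing to Smith normal form yields diagonal entries (1,1,1,1,1,1,1,1,1,1,1,1,1,1,1,1,1,2).

From H_k ≅ ker(∂_k) / im(∂_{k+1}) we obtain:

  H_0: rank C_0 − rank ∂_1 = 9 − 8 = 1, and the invariant factors of ∂_1 are all 1, so H_0 ≅ Z.
  H_1: rank ker ∂_1 − rank ∂_2 = (27 − 8) − 18 = 1, and ∂_2 has invariant factor 2 > 1, so H_1 ≅ Z × Z/2.
  H_2: rank ker ∂_2 − rank ∂_3 = (18 − 18) − 0 = 0, and there is no ∂_3, so H_2 ≅ 0.

(K is a triangulation of the Klein bottle.)

H_0 = Z,  H_1 = Z × Z/2,  H_2 = 0.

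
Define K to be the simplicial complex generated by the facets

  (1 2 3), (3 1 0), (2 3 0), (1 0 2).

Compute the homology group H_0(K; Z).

Order the vertices as 0 < 1 < 2 < 3. Listing each simplex with vertices in this order, K has dimension 2 with simplices:

  0-simplices (4): [0], [1], [2], [3]
  1-simplices (6): [0,1], [0,2], [0,3], [1,2], [1,3], [2,3]
  2-simplices (4): [0,1,2], [0,1,3], [0,2,3], [1,2,3]

Hence C_0 ≅ Z^4, C_1 ≅ Z^6, C_2 ≅ Z^4.

The boundary map ∂_1: C_1 → C_0 sends each edge [p,q] (with p < q) to q − p.
As a 4×6 matrix over Z this has rank 3, with invariant factors (1,1,1).

∂_2: C_2 → C_1 maps a triangle to the signed sum of its edges. For instance
  ∂[0,1,2] = [1,2] − [0,2] + [0,1],
  ∂[0,1,3] = [1,3] − [0,3] + [0,1].
As a 6×4 matrix over Z this has rank 3, with invariant factors (1,1,1).

From H_k ≅ ker(∂_k) / im(∂_{k+1}) we obtain:

  H_0: rank C_0 − rank ∂_1 = 4 − 3 = 1, and the invariant factors of ∂_1 are all 1, so H_0 = Z.

(K is a triangulation of the 2-sphere S^2.)

H_0 ≅ Z.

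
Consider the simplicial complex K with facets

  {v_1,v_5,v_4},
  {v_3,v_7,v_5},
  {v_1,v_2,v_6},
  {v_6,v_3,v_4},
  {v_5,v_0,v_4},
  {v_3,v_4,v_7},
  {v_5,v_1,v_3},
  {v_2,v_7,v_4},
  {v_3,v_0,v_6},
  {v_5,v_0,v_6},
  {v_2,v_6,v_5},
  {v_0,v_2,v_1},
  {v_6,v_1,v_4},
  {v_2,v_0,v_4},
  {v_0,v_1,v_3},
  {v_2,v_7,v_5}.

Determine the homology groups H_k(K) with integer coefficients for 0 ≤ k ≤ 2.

We work with the vertex ordering v_0 < v_1 < v_2 < v_3 < v_4 < v_5 < v_6 < v_7. The simplices of K, each written with vertices in increasing order, are:

  0-simplices (8): [v_0], [v_1], [v_2], [v_3], [v_4], [v_5], [v_6], [v_7]
  1-simplices (24): (24 of them)
  2-simplices (16): (16 of them)

giving chain groups C_0 ≅ Z^8, C_1 ≅ Z^24, C_2 ≅ Z^16.

Boundary ∂_1: C_1 → C_0 maps an edge to its endpoints' difference, ∂[p,q] = q − p.
The resulting 8×24 matrix has rank 7, and its Smith normal form has invariant factors (1,1,1,1,1,1,1).

∂_2: C_2 → C_1 sends each 2-simplex [p,q,r] to [q,r] − [p,r] + [p,q]. For instance
  ∂[v_0,v_3,v_6] = [v_3,v_6] − [v_0,v_6] + [v_0,v_3],
  ∂[v_2,v_4,v_7] = [v_4,v_7] − [v_2,v_7] + [v_2,v_4].
The resulting 24×16 matrix has rank 15, and its Smith normal form has invariant factors (1,1,1,1,1,1,1,1,1,1,1,1,1,1,1).

Computing H_k = (kernel of ∂_k) / (image of ∂_{k+1}):

  H_0: rank C_0 − rank ∂_1 = 8 − 7 = 1, and the invariant factors of ∂_1 are all 1, so H_0 ≅ Z.
  H_1: rank ker ∂_1 − rank ∂_2 = (24 − 7) − 15 = 2, and the invariant factors of ∂_2 are all 1, so H_1 ≅ Z^2.
  H_2: rank ker ∂_2 − rank ∂_3 = (16 − 15) − 0 = 1, and there is no ∂_3, so H_2 ≅ Z.

(K is a triangulation of the torus T^2.)

H_0 = Z,  H_1 = Z^2,  H_2 = Z.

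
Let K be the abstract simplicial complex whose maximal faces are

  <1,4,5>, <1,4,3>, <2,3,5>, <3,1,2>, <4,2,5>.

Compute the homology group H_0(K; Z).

H_0 ≅ Z.

Fix the vertex order 1 < 2 < 3 < 4 < 5 and write every simplex with vertices in increasing order. Then dim K = 2 and the simplices of K are:

  0-simplices (5): [1], [2], [3], [4], [5]
  1-simplices (10): [1,2], [1,3], [1,4], [1,5], [2,3], [2,4], [2,5], [3,4], [3,5], [4,5]
  2-simplices (5): [1,2,3], [1,3,4], [1,4,5], [2,3,5], [2,4,5]

so the chain groups are C_0 ≅ Z^5, C_1 ≅ Z^10, C_2 ≅ Z^5.

∂_1: C_1 → C_0 is given by ∂[p,q] = [q] − [p].
The 5×10 boundary matrix has rank 4 and Smith normal form diag(1,1,1,1).

The boundary map ∂_2: C_2 → C_1 maps a triangle to the signed sum of its edges. For instance
  ∂[1,2,3] = [2,3] − [1,3] + [1,2],
  ∂[1,3,4] = [3,4] − [1,4] + [1,3].
The resulting 10×5 matrix has rank 5, and its Smith normal form has invariant factors (1,1,1,1,1).

From H_k ≅ ker(∂_k) / im(∂_{k+1}) we obtain:

  H_0: rank C_0 − rank ∂_1 = 5 − 4 = 1, and the invariant factors of ∂_1 are all 1, so H_0 ≅ Z.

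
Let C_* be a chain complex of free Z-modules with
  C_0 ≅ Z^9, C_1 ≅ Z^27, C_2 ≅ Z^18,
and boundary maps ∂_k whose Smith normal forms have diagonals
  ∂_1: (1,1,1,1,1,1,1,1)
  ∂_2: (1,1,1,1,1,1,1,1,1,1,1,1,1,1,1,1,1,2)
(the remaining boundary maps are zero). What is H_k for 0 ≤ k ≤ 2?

H_0 = Z,  H_1 = Z ⊕ Z/2,  H_2 = 0.

H_0: b_0 = 9 − 0 − 8 = 1; torsion from ∂_1 factors > 1: none. So H_0 = Z.
H_1: b_1 = 27 − 8 − 18 = 1; torsion from ∂_2 factors > 1: [2]. So H_1 = Z ⊕ Z/2.
H_2: b_2 = 18 − 18 − 0 = 0; torsion from ∂_3 factors > 1: none. So H_2 = 0.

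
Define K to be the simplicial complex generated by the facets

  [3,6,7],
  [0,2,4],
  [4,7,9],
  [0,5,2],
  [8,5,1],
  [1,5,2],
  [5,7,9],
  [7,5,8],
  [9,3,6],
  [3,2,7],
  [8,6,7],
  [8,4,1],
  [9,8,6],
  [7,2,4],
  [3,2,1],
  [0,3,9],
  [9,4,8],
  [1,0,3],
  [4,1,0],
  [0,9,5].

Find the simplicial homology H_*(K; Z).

H_0 = Z,  H_1 = Z ⊕ Z/2Z,  H_2 = 0.

Take the total order 0 < 1 < 2 < 3 < 4 < 5 < 6 < 7 < 8 < 9 on the vertex set. Then K (dimension 2) consists of the simplices:

  0-simplices (10): [0], [1], [2], [3], [4], [5], [6], [7], [8], [9]
  1-simplices (30): (30 of them)
  2-simplices (20): (20 of them)

so the chain groups are C_0 ≅ Z^10, C_1 ≅ Z^30, C_2 ≅ Z^20.

Boundary ∂_1: C_1 → C_0 sends each edge [p,q] (with p < q) to q − p.
The 10×30 boundary matrix has rank 9 and Smith normal form diag(1,1,1,1,1,1,1,1,1).

The boundary map ∂_2: C_2 → C_1 maps a triangle to the signed sum of its edges. For instance
  ∂[1,5,8] = [5,8] − [1,8] + [1,5],
  ∂[0,3,9] = [3,9] − [0,9] + [0,3].
The 30×20 boundary matrix has rank 20 and Smith normal form diag(1,1,1,1,1,1,1,1,1,1,1,1,1,1,1,1,1,1,1,2).

From H_k ≅ ker(∂_k) / im(∂_{k+1}) we obtain:

  H_0: rank C_0 − rank ∂_1 = 10 − 9 = 1, and the invariant factors of ∂_1 are all 1, so H_0 = Z.
  H_1: rank ker ∂_1 − rank ∂_2 = (30 − 9) − 20 = 1, and ∂_2 has invariant factor 2 > 1, so H_1 = Z ⊕ Z/2Z.
  H_2: rank ker ∂_2 − rank ∂_3 = (20 − 20) − 0 = 0, and there is no ∂_3, so H_2 = 0.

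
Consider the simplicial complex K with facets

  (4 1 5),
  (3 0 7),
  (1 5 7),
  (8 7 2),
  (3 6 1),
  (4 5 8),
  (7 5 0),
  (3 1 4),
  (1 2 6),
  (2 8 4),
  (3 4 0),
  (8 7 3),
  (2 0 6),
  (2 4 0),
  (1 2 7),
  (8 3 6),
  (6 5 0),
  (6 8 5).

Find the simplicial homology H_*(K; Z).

H_0 ≅ Z,  H_1 ≅ Z^2,  H_2 ≅ Z.

Fix the vertex order 0 < 1 < 2 < 3 < 4 < 5 < 6 < 7 < 8 and write every simplex with vertices in increasing order. Then dim K = 2 and the simplices of K are:

  0-simplices (9): [0], [1], [2], [3], [4], [5], [6], [7], [8]
  1-simplices (27): (27 of them)
  2-simplices (18): [0,2,4], [0,2,6], [0,3,4], [0,3,7], [0,5,6], [0,5,7], [1,2,6], [1,2,7], [1,3,4], [1,3,6], [1,4,5], [1,5,7], [2,4,8], [2,7,8], [3,6,8], [3,7,8], [4,5,8], [5,6,8]

so the chain groups are C_0 ≅ Z^9, C_1 ≅ Z^27, C_2 ≅ Z^18.

The boundary map ∂_1: C_1 → C_0 is given by ∂[p,q] = [q] − [p]. For instance
  ∂[1,6] = [6] − [1].
This gives a 9×27 integer matrix of rank 8; reducing to Smith normal form yields diagonal entries (1,1,1,1,1,1,1,1).

The boundary map ∂_2: C_2 → C_1 acts by ∂[p,q,r] = [q,r] − [p,r] + [p,q]. For instance
  ∂[0,3,7] = [3,7] − [0,7] + [0,3],
  ∂[2,4,8] = [4,8] − [2,8] + [2,4].
As a 27×18 matrix over Z this has rank 17, with invariant factors (1,1,1,1,1,1,1,1,1,1,1,1,1,1,1,1,1).

Reading off H_k = ker ∂_k / im ∂_{k+1}:

  H_0: rank C_0 − rank ∂_1 = 9 − 8 = 1, and the invariant factors of ∂_1 are all 1, so H_0 = Z.
  H_1: rank ker ∂_1 − rank ∂_2 = (27 − 8) − 17 = 2, and the invariant factors of ∂_2 are all 1, so H_1 = Z^2.
  H_2: rank ker ∂_2 − rank ∂_3 = (18 − 17) − 0 = 1, and there is no ∂_3, so H_2 = Z.

As a check, the Euler characteristic is 9 − 27 + 18 = 0, which agrees with 1 − 2 + 1 = 0.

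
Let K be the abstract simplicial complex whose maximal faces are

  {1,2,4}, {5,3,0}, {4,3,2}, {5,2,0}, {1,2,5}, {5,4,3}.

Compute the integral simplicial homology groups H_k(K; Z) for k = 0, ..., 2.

Order the vertices as 0 < 1 < 2 < 3 < 4 < 5. Listing each simplex with vertices in this order, K has dimension 2 with simplices:

  0-simplices (6): [0], [1], [2], [3], [4], [5]
  1-simplices (12): [0,2], [0,3], [0,5], [1,2], [1,4], [1,5], [2,3], [2,4], [2,5], [3,4], [3,5], [4,5]
  2-simplices (6): [0,2,5], [0,3,5], [1,2,4], [1,2,5], [2,3,4], [3,4,5]

Hence C_0 ≅ Z^6, C_1 ≅ Z^12, C_2 ≅ Z^6.

∂_1: C_1 → C_0 sends each edge [p,q] (with p < q) to q − p.
The 6×12 boundary matrix has rank 5 and Smith normal form diag(1,1,1,1,1).

Boundary ∂_2: C_2 → C_1 maps a triangle to the signed sum of its edges. For instance
  ∂[0,3,5] = [3,5] − [0,5] + [0,3],
  ∂[0,2,5] = [2,5] − [0,5] + [0,2].
As a 12×6 matrix over Z this has rank 6, with invariant factors (1,1,1,1,1,1).

Computing H_k = (kernel of ∂_k) / (image of ∂_{k+1}):

  H_0: rank C_0 − rank ∂_1 = 6 − 5 = 1, and the invariant factors of ∂_1 are all 1, so H_0 ≅ Z.
  H_1: rank ker ∂_1 − rank ∂_2 = (12 − 5) − 6 = 1, and the invariant factors of ∂_2 are all 1, so H_1 ≅ Z.
  H_2: rank ker ∂_2 − rank ∂_3 = (6 − 6) − 0 = 0, and there is no ∂_3, so H_2 ≅ 0.

H_0 ≅ Z,  H_1 ≅ Z,  H_2 = 0.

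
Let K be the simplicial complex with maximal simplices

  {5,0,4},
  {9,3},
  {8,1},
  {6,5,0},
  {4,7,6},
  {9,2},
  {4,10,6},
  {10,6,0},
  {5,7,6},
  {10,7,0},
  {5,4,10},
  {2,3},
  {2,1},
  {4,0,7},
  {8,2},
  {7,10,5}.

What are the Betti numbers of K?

We work with the vertex ordering 0 < 1 < 2 < 3 < 4 < 5 < 6 < 7 < 8 < 9 < 10. The simplices of K, each written with vertices in increasing order, are:

  0-simplices (11): [0], [1], [2], [3], [4], [5], [6], [7], [8], [9], [10]
  1-simplices (21): [0,4], [0,5], [0,6], [0,7], [0,10], [1,2], [1,8], [2,3], [2,8], [2,9], [3,9], [4,5], [4,6], [4,7], [4,10], [5,6], [5,7], [5,10], [6,7], [6,10], [7,10]
  2-simplices (10): [0,4,5], [0,4,7], [0,5,6], [0,6,10], [0,7,10], [4,5,10], [4,6,7], [4,6,10], [5,6,7], [5,7,10]

so the chain groups are C_0 ≅ Z^11, C_1 ≅ Z^21, C_2 ≅ Z^10.

∂_1: C_1 → C_0 is given by ∂[p,q] = [q] − [p]. For instance
  ∂[4,7] = [7] − [4].
As a 11×21 matrix over Z this has rank 9, with invariant factors (1,1,1,1,1,1,1,1,1).

Boundary ∂_2: C_2 → C_1 sends each 2-simplex [p,q,r] to [q,r] − [p,r] + [p,q]. For instance
  ∂[0,5,6] = [5,6] − [0,6] + [0,5],
  ∂[5,7,10] = [7,10] − [5,10] + [5,7].
The 21×10 boundary matrix has rank 10 and Smith normal form diag(1,1,1,1,1,1,1,1,1,2).

From H_k ≅ ker(∂_k) / im(∂_{k+1}) we obtain:

  H_0: rank C_0 − rank ∂_1 = 11 − 9 = 2, and the invariant factors of ∂_1 are all 1, so H_0 ≅ Z^2.
  H_1: rank ker ∂_1 − rank ∂_2 = (21 − 9) − 10 = 2, and ∂_2 has invariant factor 2 > 1, so H_1 ≅ Z^2 ⊕ Z/2Z.
  H_2: rank ker ∂_2 − rank ∂_3 = (10 − 10) − 0 = 0, and there is no ∂_3, so H_2 ≅ 0.

As a check, the Euler characteristic is 11 − 21 + 10 = 0, which agrees with 2 − 2 + 0 = 0.
(K is a triangulation of the disjoint union of a wedge of 2 circles and the real projective plane RP^2.)

Hence the Betti numbers are b_0 = 2, b_1 = 2, b_2 = 0.

b_0 = 2, b_1 = 2, b_2 = 0.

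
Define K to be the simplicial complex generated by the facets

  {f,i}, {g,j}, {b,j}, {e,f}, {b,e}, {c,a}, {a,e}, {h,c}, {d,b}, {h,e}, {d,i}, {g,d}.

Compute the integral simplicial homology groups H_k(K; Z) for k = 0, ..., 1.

H_0 = Z,  H_1 = Z^3.

Take the total order a < b < c < d < e < f < g < h < i < j on the vertex set. Then K (dimension 1) consists of the simplices:

  0-simplices (10): a, b, c, d, e, f, g, h, i, j
  1-simplices (12): ac, ae, bd, be, bj, ch, dg, di, ef, eh, fi, gj

so the chain groups are C_0 ≅ Z^10, C_1 ≅ Z^12.

The boundary map ∂_1: C_1 → C_0 maps an edge to its endpoints' difference, ∂[p,q] = q − p. For instance
  ∂ae = e − a.
This gives a 10×12 integer matrix of rank 9; reducing to Smith normal form yields diagonal entries (1,1,1,1,1,1,1,1,1).

Now H_k = ker ∂_k / im ∂_{k+1}, so:

  H_0: rank C_0 − rank ∂_1 = 10 − 9 = 1, and the invariant factors of ∂_1 are all 1, so H_0 = Z.
  H_1: rank ker ∂_1 − rank ∂_2 = (12 − 9) − 0 = 3, and there is no ∂_2, so H_1 = Z^3.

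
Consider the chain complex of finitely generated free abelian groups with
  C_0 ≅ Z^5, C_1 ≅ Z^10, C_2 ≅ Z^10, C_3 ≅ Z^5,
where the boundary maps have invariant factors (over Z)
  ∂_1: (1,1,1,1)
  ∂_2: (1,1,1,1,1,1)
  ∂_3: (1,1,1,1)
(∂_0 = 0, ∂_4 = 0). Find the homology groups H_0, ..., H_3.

H_0 ≅ Z,  H_1 = 0,  H_2 = 0,  H_3 ≅ Z.

H_0: b_0 = 5 − 0 − 4 = 1; torsion from ∂_1 factors > 1: none. So H_0 ≅ Z.
H_1: b_1 = 10 − 4 − 6 = 0; torsion from ∂_2 factors > 1: none. So H_1 ≅ 0.
H_2: b_2 = 10 − 6 − 4 = 0; torsion from ∂_3 factors > 1: none. So H_2 ≅ 0.
H_3: b_3 = 5 − 4 − 0 = 1; torsion from ∂_4 factors > 1: none. So H_3 ≅ Z.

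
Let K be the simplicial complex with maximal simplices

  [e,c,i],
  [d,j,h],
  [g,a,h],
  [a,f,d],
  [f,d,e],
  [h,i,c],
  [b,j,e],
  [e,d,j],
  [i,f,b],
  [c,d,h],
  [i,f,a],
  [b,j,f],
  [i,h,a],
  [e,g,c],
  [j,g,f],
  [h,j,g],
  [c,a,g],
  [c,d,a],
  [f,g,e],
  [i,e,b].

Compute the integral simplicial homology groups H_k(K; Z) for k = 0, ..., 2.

H_0 = Z,  H_1 = Z ⊕ Z/2Z,  H_2 = 0.

K has 10 vertices, 30 edges, 20 triangles.
rank ∂_0 = 0, rank ∂_1 = 9 ⇒ b_0 = 10 − 0 − 9 = 1; all invariant factors of ∂_1 are 1 so no torsion. So H_0 = Z.
rank ∂_1 = 9, rank ∂_2 = 20 ⇒ b_1 = 30 − 9 − 20 = 1; ∂_2 has invariant factor(s) [2] giving torsion. So H_1 = Z ⊕ Z/2Z.
rank ∂_2 = 20, rank ∂_3 = 0 ⇒ b_2 = 20 − 20 − 0 = 0. So H_2 = 0.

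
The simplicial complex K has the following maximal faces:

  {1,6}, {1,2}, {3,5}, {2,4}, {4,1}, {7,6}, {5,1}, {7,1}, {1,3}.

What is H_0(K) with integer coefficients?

H_0 ≅ Z.

Take the total order 1 < 2 < 3 < 4 < 5 < 6 < 7 on the vertex set. Then K (dimension 1) consists of the simplices:

  0-simplices (7): [1], [2], [3], [4], [5], [6], [7]
  1-simplices (9): [1,2], [1,3], [1,4], [1,5], [1,6], [1,7], [2,4], [3,5], [6,7]

Hence C_0 ≅ Z^7, C_1 ≅ Z^9.

The boundary map ∂_1: C_1 → C_0 sends each edge [p,q] (with p < q) to q − p. For instance
  ∂[1,4] = [4] − [1].
The 7×9 boundary matrix has rank 6 and Smith normal form diag(1,1,1,1,1,1).

Computing H_k = (kernel of ∂_k) / (image of ∂_{k+1}):

  H_0: rank C_0 − rank ∂_1 = 7 − 6 = 1, and the invariant factors of ∂_1 are all 1, so H_0 ≅ Z.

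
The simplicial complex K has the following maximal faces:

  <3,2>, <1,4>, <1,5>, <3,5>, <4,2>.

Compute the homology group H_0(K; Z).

Take the total order 1 < 2 < 3 < 4 < 5 on the vertex set. Then K (dimension 1) consists of the simplices:

  0-simplices (5): [1], [2], [3], [4], [5]
  1-simplices (5): [1,4], [1,5], [2,3], [2,4], [3,5]

giving chain groups C_0 ≅ Z^5, C_1 ≅ Z^5.

∂_1: C_1 → C_0 maps an edge to its endpoints' difference, ∂[p,q] = q − p.
The resulting 5×5 matrix has rank 4, and its Smith normal form has invariant factors (1,1,1,1).

From H_k ≅ ker(∂_k) / im(∂_{k+1}) we obtain:

  H_0: rank C_0 − rank ∂_1 = 5 − 4 = 1, and the invariant factors of ∂_1 are all 1, so H_0 = Z.

(K is a triangulation of the circle S^1.)

H_0 ≅ Z.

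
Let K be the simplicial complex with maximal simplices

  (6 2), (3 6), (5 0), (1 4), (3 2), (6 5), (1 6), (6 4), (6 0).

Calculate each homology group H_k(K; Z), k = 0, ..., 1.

We work with the vertex ordering 0 < 1 < 2 < 3 < 4 < 5 < 6. The simplices of K, each written with vertices in increasing order, are:

  0-simplices (7): [0], [1], [2], [3], [4], [5], [6]
  1-simplices (9): [0,5], [0,6], [1,4], [1,6], [2,3], [2,6], [3,6], [4,6], [5,6]

so the chain groups are C_0 ≅ Z^7, C_1 ≅ Z^9.

Boundary ∂_1: C_1 → C_0 is given by ∂[p,q] = [q] − [p].
This gives a 7×9 integer matrix of rank 6; reducing to Smith normal form yields diagonal entries (1,1,1,1,1,1).

Computing H_k = (kernel of ∂_k) / (image of ∂_{k+1}):

  H_0: rank C_0 − rank ∂_1 = 7 − 6 = 1, and the invariant factors of ∂_1 are all 1, so H_0 ≅ Z.
  H_1: rank ker ∂_1 − rank ∂_2 = (9 − 6) − 0 = 3, and there is no ∂_2, so H_1 ≅ Z^3.

H_0 = Z,  H_1 = Z^3.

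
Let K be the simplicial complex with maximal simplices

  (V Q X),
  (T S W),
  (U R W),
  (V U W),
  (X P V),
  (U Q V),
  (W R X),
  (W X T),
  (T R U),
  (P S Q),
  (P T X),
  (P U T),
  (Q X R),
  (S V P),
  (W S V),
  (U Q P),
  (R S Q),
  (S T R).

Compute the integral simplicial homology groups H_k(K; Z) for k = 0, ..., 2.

We work with the vertex ordering P < Q < R < S < T < U < V < W < X. The simplices of K, each written with vertices in increasing order, are:

  0-simplices (9): P, Q, R, S, T, U, V, W, X
  1-simplices (27): PQ, PS, PT, PU, PV, PX, QR, QS, QU, QV, QX, RS, RT, RU, RW, RX, ST, SV, SW, TU, TW, TX, UV, UW, VW, VX, WX
  2-simplices (18): PQS, PQU, PSV, PTU, PTX, PVX, QRS, QRX, QUV, QVX, RST, RTU, RUW, RWX, STW, SVW, TWX, UVW

so the chain groups are C_0 ≅ Z^9, C_1 ≅ Z^27, C_2 ≅ Z^18.

Boundary ∂_1: C_1 → C_0 sends each edge [p,q] (with p < q) to q − p.
As a 9×27 matrix over Z this has rank 8, with invariant factors (1,1,1,1,1,1,1,1).

The boundary map ∂_2: C_2 → C_1 sends each 2-simplex [p,q,r] to [q,r] − [p,r] + [p,q]. For instance
  ∂PQS = QS − PS + PQ,
  ∂SVW = VW − SW + SV.
The resulting 27×18 matrix has rank 18, and its Smith normal form has invariant factors (1,1,1,1,1,1,1,1,1,1,1,1,1,1,1,1,1,2).

From H_k ≅ ker(∂_k) / im(∂_{k+1}) we obtain:

  H_0: rank C_0 − rank ∂_1 = 9 − 8 = 1, and the invariant factors of ∂_1 are all 1, so H_0 ≅ Z.
  H_1: rank ker ∂_1 − rank ∂_2 = (27 − 8) − 18 = 1, and ∂_2 has invariant factor 2 > 1, so H_1 ≅ Z ⊕ Z/2.
  H_2: rank ker ∂_2 − rank ∂_3 = (18 − 18) − 0 = 0, and there is no ∂_3, so H_2 ≅ 0.

As a check, the Euler characteristic is 9 − 27 + 18 = 0, which agrees with 1 − 1 + 0 = 0.

H_0 ≅ Z,  H_1 ≅ Z ⊕ Z/2,  H_2 = 0.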